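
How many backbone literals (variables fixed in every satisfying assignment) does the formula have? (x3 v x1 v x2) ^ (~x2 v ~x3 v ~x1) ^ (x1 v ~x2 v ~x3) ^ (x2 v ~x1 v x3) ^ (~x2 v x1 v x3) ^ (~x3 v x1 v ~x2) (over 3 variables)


Find all satisfying assignments: 3 model(s).
Check which variables have the same value in every model.
No variable is fixed across all models.
Backbone size = 0.

0


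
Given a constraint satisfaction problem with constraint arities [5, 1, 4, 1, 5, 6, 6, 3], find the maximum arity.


The arities are: 5, 1, 4, 1, 5, 6, 6, 3.
Scan for the maximum value.
Maximum arity = 6.

6


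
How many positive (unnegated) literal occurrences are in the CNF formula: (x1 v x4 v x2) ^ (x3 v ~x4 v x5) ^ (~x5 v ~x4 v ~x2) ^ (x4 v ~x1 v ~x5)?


Scan each clause for unnegated literals.
Clause 1: 3 positive; Clause 2: 2 positive; Clause 3: 0 positive; Clause 4: 1 positive.
Total positive literal occurrences = 6.

6


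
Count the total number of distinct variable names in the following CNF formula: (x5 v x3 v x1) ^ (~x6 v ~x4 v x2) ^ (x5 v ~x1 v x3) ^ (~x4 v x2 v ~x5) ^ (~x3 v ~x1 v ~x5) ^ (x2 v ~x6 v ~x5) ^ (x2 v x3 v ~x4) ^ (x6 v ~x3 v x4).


Identify each distinct variable in the formula.
Variables found: x1, x2, x3, x4, x5, x6.
Total distinct variables = 6.

6


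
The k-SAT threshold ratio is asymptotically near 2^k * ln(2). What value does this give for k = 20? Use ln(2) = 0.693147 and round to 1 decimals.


Using the asymptotic formula: threshold ~ 2^k * ln(2).
2^20 = 1048576.
1048576 * 0.693147 = 726817.3.

726817.3


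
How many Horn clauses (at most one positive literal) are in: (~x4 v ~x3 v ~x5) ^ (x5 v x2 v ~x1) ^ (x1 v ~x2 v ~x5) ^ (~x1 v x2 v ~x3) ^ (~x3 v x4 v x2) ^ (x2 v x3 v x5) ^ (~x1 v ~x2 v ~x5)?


A Horn clause has at most one positive literal.
Clause 1: 0 positive lit(s) -> Horn
Clause 2: 2 positive lit(s) -> not Horn
Clause 3: 1 positive lit(s) -> Horn
Clause 4: 1 positive lit(s) -> Horn
Clause 5: 2 positive lit(s) -> not Horn
Clause 6: 3 positive lit(s) -> not Horn
Clause 7: 0 positive lit(s) -> Horn
Total Horn clauses = 4.

4


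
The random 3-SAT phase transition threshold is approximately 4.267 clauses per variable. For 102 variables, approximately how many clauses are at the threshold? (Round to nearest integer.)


The 3-SAT phase transition occurs at approximately 4.267 clauses per variable.
m = 4.267 * 102 = 435.234.
Rounded to nearest integer: 435.

435


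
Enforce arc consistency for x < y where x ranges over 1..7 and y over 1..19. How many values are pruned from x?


For the constraint x < y, x needs a supporting value in y's domain.
x can be at most 18 (one less than y's maximum).
Valid x values from domain: 7 out of 7.
Pruned = 7 - 7 = 0.

0


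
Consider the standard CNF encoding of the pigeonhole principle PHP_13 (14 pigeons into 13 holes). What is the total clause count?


The PHP encoding has two parts:
1) At-least-one-hole clauses: 14 (one per pigeon, each with 13 literals).
2) At-most-one-pigeon-per-hole clauses: 13 holes * C(14,2) = 13 * 91 = 1183.
Total clauses = 14 + 1183 = 1197.

1197


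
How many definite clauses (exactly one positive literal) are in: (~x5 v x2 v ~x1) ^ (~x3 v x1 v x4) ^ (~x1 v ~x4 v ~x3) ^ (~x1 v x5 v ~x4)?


A definite clause has exactly one positive literal.
Clause 1: 1 positive -> definite
Clause 2: 2 positive -> not definite
Clause 3: 0 positive -> not definite
Clause 4: 1 positive -> definite
Definite clause count = 2.

2


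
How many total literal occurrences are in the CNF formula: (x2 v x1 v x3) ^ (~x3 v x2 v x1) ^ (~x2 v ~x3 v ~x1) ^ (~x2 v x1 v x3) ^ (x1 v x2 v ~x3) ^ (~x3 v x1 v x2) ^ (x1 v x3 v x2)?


Clause lengths: 3, 3, 3, 3, 3, 3, 3.
Sum = 3 + 3 + 3 + 3 + 3 + 3 + 3 = 21.

21


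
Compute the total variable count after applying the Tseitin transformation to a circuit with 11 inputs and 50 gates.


The Tseitin transformation introduces one auxiliary variable per gate.
Total variables = inputs + gates = 11 + 50 = 61.

61


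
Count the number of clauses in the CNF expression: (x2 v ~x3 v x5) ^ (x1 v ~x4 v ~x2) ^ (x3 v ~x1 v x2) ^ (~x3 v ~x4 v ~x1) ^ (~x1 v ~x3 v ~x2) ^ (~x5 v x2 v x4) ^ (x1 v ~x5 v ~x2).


Each group enclosed in parentheses joined by ^ is one clause.
Counting the conjuncts: 7 clauses.

7


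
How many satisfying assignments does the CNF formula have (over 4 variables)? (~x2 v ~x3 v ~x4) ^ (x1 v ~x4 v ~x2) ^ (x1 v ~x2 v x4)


Enumerate all 16 truth assignments over 4 variables.
Test each against every clause.
Satisfying assignments found: 11.

11


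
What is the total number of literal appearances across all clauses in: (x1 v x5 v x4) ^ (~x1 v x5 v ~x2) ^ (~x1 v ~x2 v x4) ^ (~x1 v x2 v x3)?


Clause lengths: 3, 3, 3, 3.
Sum = 3 + 3 + 3 + 3 = 12.

12


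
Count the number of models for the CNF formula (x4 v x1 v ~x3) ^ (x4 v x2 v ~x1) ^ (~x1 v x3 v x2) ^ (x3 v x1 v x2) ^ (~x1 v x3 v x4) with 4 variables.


Enumerate all 16 truth assignments over 4 variables.
Test each against every clause.
Satisfying assignments found: 8.

8


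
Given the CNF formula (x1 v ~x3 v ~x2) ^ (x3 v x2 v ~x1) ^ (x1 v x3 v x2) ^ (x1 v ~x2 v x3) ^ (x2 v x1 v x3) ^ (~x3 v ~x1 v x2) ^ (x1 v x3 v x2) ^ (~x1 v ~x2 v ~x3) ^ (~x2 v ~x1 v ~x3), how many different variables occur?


Identify each distinct variable in the formula.
Variables found: x1, x2, x3.
Total distinct variables = 3.

3


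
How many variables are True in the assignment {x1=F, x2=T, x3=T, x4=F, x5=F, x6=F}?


The weight is the number of variables assigned True.
True variables: x2, x3.
Weight = 2.

2


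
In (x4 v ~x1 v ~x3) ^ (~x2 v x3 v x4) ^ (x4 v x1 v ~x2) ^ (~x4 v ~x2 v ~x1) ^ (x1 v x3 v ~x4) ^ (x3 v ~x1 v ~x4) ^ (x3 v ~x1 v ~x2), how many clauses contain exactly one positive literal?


A definite clause has exactly one positive literal.
Clause 1: 1 positive -> definite
Clause 2: 2 positive -> not definite
Clause 3: 2 positive -> not definite
Clause 4: 0 positive -> not definite
Clause 5: 2 positive -> not definite
Clause 6: 1 positive -> definite
Clause 7: 1 positive -> definite
Definite clause count = 3.

3


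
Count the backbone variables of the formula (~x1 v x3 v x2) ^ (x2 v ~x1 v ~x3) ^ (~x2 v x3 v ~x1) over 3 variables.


Find all satisfying assignments: 5 model(s).
Check which variables have the same value in every model.
No variable is fixed across all models.
Backbone size = 0.

0


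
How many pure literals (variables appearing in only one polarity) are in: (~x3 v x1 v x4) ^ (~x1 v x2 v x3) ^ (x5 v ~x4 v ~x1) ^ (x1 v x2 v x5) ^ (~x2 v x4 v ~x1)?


A pure literal appears in only one polarity across all clauses.
Pure literals: x5 (positive only).
Count = 1.

1


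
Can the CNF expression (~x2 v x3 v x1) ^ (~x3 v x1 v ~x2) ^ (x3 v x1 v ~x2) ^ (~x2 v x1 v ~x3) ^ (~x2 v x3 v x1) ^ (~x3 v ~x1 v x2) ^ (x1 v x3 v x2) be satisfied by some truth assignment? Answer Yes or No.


Check all 8 possible truth assignments.
Number of satisfying assignments found: 4.
The formula is satisfiable.

Yes


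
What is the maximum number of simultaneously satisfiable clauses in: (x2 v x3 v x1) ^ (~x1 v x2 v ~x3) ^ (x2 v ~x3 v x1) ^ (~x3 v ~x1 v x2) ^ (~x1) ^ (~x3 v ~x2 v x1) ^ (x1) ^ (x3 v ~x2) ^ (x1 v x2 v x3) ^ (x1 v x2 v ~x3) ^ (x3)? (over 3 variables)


Enumerate all 8 truth assignments.
For each, count how many of the 11 clauses are satisfied.
The formula is not fully satisfiable, so the maximum is below 11.
Maximum simultaneously satisfiable clauses = 10.

10


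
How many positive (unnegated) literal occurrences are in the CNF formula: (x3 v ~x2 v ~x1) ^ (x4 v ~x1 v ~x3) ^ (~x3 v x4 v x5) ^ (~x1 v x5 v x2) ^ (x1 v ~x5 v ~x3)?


Scan each clause for unnegated literals.
Clause 1: 1 positive; Clause 2: 1 positive; Clause 3: 2 positive; Clause 4: 2 positive; Clause 5: 1 positive.
Total positive literal occurrences = 7.

7


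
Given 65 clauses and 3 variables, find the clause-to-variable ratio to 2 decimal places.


Clause-to-variable ratio = clauses / variables.
65 / 3 = 21.67.

21.67


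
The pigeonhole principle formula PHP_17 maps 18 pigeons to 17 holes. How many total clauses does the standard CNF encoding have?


The PHP encoding has two parts:
1) At-least-one-hole clauses: 18 (one per pigeon, each with 17 literals).
2) At-most-one-pigeon-per-hole clauses: 17 holes * C(18,2) = 17 * 153 = 2601.
Total clauses = 18 + 2601 = 2619.

2619


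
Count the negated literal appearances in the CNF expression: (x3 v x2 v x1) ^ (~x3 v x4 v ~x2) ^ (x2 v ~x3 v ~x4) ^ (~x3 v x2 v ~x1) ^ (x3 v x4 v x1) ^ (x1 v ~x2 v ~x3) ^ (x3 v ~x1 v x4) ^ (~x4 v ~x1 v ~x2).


Scan each clause for negated literals.
Clause 1: 0 negative; Clause 2: 2 negative; Clause 3: 2 negative; Clause 4: 2 negative; Clause 5: 0 negative; Clause 6: 2 negative; Clause 7: 1 negative; Clause 8: 3 negative.
Total negative literal occurrences = 12.

12


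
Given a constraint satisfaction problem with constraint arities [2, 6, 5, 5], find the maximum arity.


The arities are: 2, 6, 5, 5.
Scan for the maximum value.
Maximum arity = 6.

6


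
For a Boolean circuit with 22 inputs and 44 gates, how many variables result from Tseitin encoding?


The Tseitin transformation introduces one auxiliary variable per gate.
Total variables = inputs + gates = 22 + 44 = 66.

66


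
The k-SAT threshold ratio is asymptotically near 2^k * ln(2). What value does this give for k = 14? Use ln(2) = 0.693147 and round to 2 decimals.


Using the asymptotic formula: threshold ~ 2^k * ln(2).
2^14 = 16384.
16384 * 0.693147 = 11356.52.

11356.52


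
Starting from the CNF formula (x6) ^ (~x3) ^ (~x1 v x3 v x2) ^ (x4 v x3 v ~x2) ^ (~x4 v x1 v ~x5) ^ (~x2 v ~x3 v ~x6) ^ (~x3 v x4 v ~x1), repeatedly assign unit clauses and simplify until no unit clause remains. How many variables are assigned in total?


Unit propagation repeatedly assigns the literal in any unit clause, then simplifies.
Assignments in order: x6 = T, x3 = F.
No further unit clauses remain.
Total variables assigned = 2.

2


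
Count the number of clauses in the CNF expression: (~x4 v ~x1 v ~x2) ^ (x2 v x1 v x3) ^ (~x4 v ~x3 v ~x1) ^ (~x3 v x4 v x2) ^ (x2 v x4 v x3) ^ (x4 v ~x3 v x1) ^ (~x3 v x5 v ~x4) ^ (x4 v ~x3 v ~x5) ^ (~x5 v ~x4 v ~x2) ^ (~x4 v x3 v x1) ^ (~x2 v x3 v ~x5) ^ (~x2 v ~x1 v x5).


Each group enclosed in parentheses joined by ^ is one clause.
Counting the conjuncts: 12 clauses.

12


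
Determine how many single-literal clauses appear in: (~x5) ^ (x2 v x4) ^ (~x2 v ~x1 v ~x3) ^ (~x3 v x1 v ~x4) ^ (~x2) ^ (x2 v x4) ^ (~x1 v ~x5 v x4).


A unit clause contains exactly one literal.
Unit clauses found: (~x5), (~x2).
Count = 2.

2


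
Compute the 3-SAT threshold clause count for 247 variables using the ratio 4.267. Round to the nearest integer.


The 3-SAT phase transition occurs at approximately 4.267 clauses per variable.
m = 4.267 * 247 = 1053.949.
Rounded to nearest integer: 1054.

1054


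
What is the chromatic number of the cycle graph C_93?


An odd cycle cannot be 2-colored: alternating two colors around the cycle returns to the start with a conflict.
Since 93 is odd, three colors are required (and three suffice).
Chromatic number = 3.

3


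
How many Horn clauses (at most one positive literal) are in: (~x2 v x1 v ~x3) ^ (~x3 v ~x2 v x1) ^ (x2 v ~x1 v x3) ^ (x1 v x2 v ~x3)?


A Horn clause has at most one positive literal.
Clause 1: 1 positive lit(s) -> Horn
Clause 2: 1 positive lit(s) -> Horn
Clause 3: 2 positive lit(s) -> not Horn
Clause 4: 2 positive lit(s) -> not Horn
Total Horn clauses = 2.

2


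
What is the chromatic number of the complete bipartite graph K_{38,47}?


K_{38,47} is bipartite by definition: the two parts are independent sets, with every edge crossing between them.
Color all vertices in one part with color 1 and all vertices in the other part with color 2.
Since the graph has at least one edge, one color does not suffice.
Chromatic number = 2.

2


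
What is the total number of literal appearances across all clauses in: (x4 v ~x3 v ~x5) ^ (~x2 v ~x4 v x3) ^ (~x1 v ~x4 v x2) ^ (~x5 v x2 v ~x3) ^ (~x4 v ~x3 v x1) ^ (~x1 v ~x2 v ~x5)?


Clause lengths: 3, 3, 3, 3, 3, 3.
Sum = 3 + 3 + 3 + 3 + 3 + 3 = 18.

18


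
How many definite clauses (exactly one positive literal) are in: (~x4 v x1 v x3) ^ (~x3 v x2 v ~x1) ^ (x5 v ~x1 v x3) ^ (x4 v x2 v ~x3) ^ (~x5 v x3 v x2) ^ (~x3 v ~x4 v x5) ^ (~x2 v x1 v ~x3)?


A definite clause has exactly one positive literal.
Clause 1: 2 positive -> not definite
Clause 2: 1 positive -> definite
Clause 3: 2 positive -> not definite
Clause 4: 2 positive -> not definite
Clause 5: 2 positive -> not definite
Clause 6: 1 positive -> definite
Clause 7: 1 positive -> definite
Definite clause count = 3.

3


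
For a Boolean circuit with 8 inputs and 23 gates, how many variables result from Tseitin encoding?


The Tseitin transformation introduces one auxiliary variable per gate.
Total variables = inputs + gates = 8 + 23 = 31.

31


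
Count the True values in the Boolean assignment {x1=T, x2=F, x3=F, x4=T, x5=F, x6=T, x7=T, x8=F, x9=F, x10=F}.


The weight is the number of variables assigned True.
True variables: x1, x4, x6, x7.
Weight = 4.

4


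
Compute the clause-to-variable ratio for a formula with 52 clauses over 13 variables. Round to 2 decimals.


Clause-to-variable ratio = clauses / variables.
52 / 13 = 4.0.

4.0


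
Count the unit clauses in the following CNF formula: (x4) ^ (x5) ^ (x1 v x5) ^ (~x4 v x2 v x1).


A unit clause contains exactly one literal.
Unit clauses found: (x4), (x5).
Count = 2.

2


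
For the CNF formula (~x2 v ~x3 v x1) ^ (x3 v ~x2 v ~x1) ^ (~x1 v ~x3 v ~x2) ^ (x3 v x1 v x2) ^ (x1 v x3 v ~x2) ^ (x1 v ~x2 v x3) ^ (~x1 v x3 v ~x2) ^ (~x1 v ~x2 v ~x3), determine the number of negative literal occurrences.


Scan each clause for negated literals.
Clause 1: 2 negative; Clause 2: 2 negative; Clause 3: 3 negative; Clause 4: 0 negative; Clause 5: 1 negative; Clause 6: 1 negative; Clause 7: 2 negative; Clause 8: 3 negative.
Total negative literal occurrences = 14.

14


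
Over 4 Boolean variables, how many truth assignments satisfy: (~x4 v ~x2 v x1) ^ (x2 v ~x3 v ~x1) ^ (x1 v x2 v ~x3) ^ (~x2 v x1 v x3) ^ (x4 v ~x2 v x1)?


Enumerate all 16 truth assignments over 4 variables.
Test each against every clause.
Satisfying assignments found: 8.

8


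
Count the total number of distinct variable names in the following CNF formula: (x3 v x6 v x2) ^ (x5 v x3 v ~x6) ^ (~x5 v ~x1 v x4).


Identify each distinct variable in the formula.
Variables found: x1, x2, x3, x4, x5, x6.
Total distinct variables = 6.

6


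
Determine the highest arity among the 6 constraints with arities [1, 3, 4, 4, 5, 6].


The arities are: 1, 3, 4, 4, 5, 6.
Scan for the maximum value.
Maximum arity = 6.

6


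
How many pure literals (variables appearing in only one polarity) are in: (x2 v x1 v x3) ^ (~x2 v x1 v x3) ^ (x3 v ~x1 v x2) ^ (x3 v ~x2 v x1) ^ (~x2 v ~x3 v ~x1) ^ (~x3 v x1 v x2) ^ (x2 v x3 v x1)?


A pure literal appears in only one polarity across all clauses.
No pure literals found.
Count = 0.

0


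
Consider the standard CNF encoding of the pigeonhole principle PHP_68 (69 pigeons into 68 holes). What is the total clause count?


The PHP encoding has two parts:
1) At-least-one-hole clauses: 69 (one per pigeon, each with 68 literals).
2) At-most-one-pigeon-per-hole clauses: 68 holes * C(69,2) = 68 * 2346 = 159528.
Total clauses = 69 + 159528 = 159597.

159597


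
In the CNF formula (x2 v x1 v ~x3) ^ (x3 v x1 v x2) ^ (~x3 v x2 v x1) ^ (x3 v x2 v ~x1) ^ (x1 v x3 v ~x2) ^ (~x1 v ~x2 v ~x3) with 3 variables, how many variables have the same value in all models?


Find all satisfying assignments: 3 model(s).
Check which variables have the same value in every model.
No variable is fixed across all models.
Backbone size = 0.

0


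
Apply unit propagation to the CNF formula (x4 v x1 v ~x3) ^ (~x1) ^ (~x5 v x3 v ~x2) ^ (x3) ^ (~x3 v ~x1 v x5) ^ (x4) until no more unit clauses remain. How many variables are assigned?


Unit propagation repeatedly assigns the literal in any unit clause, then simplifies.
Assignments in order: x1 = F, x3 = T, x4 = T.
No further unit clauses remain.
Total variables assigned = 3.

3


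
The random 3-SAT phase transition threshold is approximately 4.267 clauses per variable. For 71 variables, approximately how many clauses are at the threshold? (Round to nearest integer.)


The 3-SAT phase transition occurs at approximately 4.267 clauses per variable.
m = 4.267 * 71 = 302.957.
Rounded to nearest integer: 303.

303


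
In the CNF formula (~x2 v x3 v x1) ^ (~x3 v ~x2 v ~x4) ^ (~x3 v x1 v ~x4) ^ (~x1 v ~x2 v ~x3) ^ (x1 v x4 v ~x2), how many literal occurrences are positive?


Scan each clause for unnegated literals.
Clause 1: 2 positive; Clause 2: 0 positive; Clause 3: 1 positive; Clause 4: 0 positive; Clause 5: 2 positive.
Total positive literal occurrences = 5.

5


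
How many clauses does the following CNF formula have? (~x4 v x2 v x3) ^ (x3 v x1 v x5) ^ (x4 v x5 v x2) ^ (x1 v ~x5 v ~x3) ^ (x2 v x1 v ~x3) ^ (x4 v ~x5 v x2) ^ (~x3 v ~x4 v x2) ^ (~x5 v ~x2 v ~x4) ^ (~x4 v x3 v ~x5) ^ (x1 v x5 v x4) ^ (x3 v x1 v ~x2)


Each group enclosed in parentheses joined by ^ is one clause.
Counting the conjuncts: 11 clauses.

11


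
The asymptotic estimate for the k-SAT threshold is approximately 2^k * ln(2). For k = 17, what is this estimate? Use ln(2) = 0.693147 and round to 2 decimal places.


Using the asymptotic formula: threshold ~ 2^k * ln(2).
2^17 = 131072.
131072 * 0.693147 = 90852.16.

90852.16


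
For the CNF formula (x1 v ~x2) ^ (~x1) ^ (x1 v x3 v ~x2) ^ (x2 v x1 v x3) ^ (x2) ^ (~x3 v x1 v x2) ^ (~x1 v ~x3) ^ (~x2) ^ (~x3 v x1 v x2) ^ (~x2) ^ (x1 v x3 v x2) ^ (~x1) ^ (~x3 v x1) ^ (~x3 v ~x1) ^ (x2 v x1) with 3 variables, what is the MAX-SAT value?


Enumerate all 8 truth assignments.
For each, count how many of the 15 clauses are satisfied.
The formula is not fully satisfiable, so the maximum is below 15.
Maximum simultaneously satisfiable clauses = 12.

12


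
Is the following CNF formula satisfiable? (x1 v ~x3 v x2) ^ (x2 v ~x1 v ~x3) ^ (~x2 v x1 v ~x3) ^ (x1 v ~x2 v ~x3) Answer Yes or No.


Check all 8 possible truth assignments.
Number of satisfying assignments found: 5.
The formula is satisfiable.

Yes


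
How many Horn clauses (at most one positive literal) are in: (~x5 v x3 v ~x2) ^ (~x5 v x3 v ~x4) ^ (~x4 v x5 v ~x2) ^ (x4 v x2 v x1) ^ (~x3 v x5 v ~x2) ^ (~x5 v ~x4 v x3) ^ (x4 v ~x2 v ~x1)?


A Horn clause has at most one positive literal.
Clause 1: 1 positive lit(s) -> Horn
Clause 2: 1 positive lit(s) -> Horn
Clause 3: 1 positive lit(s) -> Horn
Clause 4: 3 positive lit(s) -> not Horn
Clause 5: 1 positive lit(s) -> Horn
Clause 6: 1 positive lit(s) -> Horn
Clause 7: 1 positive lit(s) -> Horn
Total Horn clauses = 6.

6


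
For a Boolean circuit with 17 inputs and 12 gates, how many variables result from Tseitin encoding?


The Tseitin transformation introduces one auxiliary variable per gate.
Total variables = inputs + gates = 17 + 12 = 29.

29


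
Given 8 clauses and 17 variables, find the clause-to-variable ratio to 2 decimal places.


Clause-to-variable ratio = clauses / variables.
8 / 17 = 0.47.

0.47


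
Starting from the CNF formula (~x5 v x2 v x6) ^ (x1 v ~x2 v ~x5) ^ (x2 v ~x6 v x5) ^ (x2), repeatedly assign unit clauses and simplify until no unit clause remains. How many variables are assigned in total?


Unit propagation repeatedly assigns the literal in any unit clause, then simplifies.
Assignments in order: x2 = T.
No further unit clauses remain.
Total variables assigned = 1.

1


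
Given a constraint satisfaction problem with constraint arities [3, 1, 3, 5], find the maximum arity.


The arities are: 3, 1, 3, 5.
Scan for the maximum value.
Maximum arity = 5.

5


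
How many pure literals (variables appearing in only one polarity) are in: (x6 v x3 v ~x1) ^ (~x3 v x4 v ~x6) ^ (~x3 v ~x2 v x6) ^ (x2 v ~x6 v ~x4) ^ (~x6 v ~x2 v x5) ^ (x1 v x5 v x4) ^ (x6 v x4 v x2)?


A pure literal appears in only one polarity across all clauses.
Pure literals: x5 (positive only).
Count = 1.

1


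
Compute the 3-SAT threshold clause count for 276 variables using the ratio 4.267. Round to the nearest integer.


The 3-SAT phase transition occurs at approximately 4.267 clauses per variable.
m = 4.267 * 276 = 1177.692.
Rounded to nearest integer: 1178.

1178


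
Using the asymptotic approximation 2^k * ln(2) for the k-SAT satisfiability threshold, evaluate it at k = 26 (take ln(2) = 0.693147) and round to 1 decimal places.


Using the asymptotic formula: threshold ~ 2^k * ln(2).
2^26 = 67108864.
67108864 * 0.693147 = 46516307.8.

46516307.8


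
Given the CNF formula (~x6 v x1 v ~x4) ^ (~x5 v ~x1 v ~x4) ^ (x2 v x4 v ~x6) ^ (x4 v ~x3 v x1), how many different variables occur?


Identify each distinct variable in the formula.
Variables found: x1, x2, x3, x4, x5, x6.
Total distinct variables = 6.

6


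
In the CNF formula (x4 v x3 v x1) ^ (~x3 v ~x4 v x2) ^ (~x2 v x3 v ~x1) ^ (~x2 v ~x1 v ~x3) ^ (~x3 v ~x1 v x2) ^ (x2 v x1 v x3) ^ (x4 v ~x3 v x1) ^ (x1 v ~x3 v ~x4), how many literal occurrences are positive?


Scan each clause for unnegated literals.
Clause 1: 3 positive; Clause 2: 1 positive; Clause 3: 1 positive; Clause 4: 0 positive; Clause 5: 1 positive; Clause 6: 3 positive; Clause 7: 2 positive; Clause 8: 1 positive.
Total positive literal occurrences = 12.

12


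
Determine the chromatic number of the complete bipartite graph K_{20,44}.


K_{20,44} is bipartite by definition: the two parts are independent sets, with every edge crossing between them.
Color all vertices in one part with color 1 and all vertices in the other part with color 2.
Since the graph has at least one edge, one color does not suffice.
Chromatic number = 2.

2


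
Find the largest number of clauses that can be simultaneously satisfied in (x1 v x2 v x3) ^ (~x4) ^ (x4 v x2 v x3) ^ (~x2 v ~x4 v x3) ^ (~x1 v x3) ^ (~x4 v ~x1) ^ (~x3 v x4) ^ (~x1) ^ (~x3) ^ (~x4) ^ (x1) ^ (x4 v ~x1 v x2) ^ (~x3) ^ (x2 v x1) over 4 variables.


Enumerate all 16 truth assignments.
For each, count how many of the 14 clauses are satisfied.
The formula is not fully satisfiable, so the maximum is below 14.
Maximum simultaneously satisfiable clauses = 13.

13


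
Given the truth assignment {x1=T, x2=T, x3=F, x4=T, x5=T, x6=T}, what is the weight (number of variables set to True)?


The weight is the number of variables assigned True.
True variables: x1, x2, x4, x5, x6.
Weight = 5.

5


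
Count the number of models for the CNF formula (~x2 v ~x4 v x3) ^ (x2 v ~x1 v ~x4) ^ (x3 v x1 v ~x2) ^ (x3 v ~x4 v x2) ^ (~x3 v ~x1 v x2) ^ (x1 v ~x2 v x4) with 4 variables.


Enumerate all 16 truth assignments over 4 variables.
Test each against every clause.
Satisfying assignments found: 8.

8


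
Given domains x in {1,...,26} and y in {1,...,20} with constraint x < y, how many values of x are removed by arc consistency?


For the constraint x < y, x needs a supporting value in y's domain.
x can be at most 19 (one less than y's maximum).
Valid x values from domain: 19 out of 26.
Pruned = 26 - 19 = 7.

7


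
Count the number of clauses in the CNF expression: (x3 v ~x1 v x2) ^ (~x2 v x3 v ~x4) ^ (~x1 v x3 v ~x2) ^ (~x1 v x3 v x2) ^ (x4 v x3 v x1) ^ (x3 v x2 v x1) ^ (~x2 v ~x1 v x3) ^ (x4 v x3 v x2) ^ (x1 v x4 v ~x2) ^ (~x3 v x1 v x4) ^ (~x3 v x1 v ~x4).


Each group enclosed in parentheses joined by ^ is one clause.
Counting the conjuncts: 11 clauses.

11


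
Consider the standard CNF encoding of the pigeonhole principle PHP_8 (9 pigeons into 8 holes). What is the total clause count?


The PHP encoding has two parts:
1) At-least-one-hole clauses: 9 (one per pigeon, each with 8 literals).
2) At-most-one-pigeon-per-hole clauses: 8 holes * C(9,2) = 8 * 36 = 288.
Total clauses = 9 + 288 = 297.

297


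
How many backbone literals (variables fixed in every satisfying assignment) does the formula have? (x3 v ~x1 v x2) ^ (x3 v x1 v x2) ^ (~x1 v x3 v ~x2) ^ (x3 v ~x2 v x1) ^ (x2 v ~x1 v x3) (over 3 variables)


Find all satisfying assignments: 4 model(s).
Check which variables have the same value in every model.
Fixed variables: x3=T.
Backbone size = 1.

1


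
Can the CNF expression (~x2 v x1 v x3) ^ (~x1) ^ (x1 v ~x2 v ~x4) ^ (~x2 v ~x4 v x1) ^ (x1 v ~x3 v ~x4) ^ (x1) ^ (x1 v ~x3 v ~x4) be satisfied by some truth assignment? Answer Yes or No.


Check all 16 possible truth assignments.
Number of satisfying assignments found: 0.
The formula is unsatisfiable.

No


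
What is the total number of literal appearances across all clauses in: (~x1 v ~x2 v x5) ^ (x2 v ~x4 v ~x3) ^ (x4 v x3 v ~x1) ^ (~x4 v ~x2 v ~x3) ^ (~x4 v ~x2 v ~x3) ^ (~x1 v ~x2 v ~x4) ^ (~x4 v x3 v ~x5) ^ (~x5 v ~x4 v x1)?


Clause lengths: 3, 3, 3, 3, 3, 3, 3, 3.
Sum = 3 + 3 + 3 + 3 + 3 + 3 + 3 + 3 = 24.

24


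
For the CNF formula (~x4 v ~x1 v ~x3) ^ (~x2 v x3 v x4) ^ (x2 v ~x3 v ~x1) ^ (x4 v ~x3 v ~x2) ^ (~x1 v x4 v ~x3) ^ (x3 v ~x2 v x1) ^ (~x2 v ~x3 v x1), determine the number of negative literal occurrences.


Scan each clause for negated literals.
Clause 1: 3 negative; Clause 2: 1 negative; Clause 3: 2 negative; Clause 4: 2 negative; Clause 5: 2 negative; Clause 6: 1 negative; Clause 7: 2 negative.
Total negative literal occurrences = 13.

13


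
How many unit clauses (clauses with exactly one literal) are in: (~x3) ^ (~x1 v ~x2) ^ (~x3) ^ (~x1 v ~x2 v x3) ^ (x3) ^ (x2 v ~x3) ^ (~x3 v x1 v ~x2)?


A unit clause contains exactly one literal.
Unit clauses found: (~x3), (~x3), (x3).
Count = 3.

3


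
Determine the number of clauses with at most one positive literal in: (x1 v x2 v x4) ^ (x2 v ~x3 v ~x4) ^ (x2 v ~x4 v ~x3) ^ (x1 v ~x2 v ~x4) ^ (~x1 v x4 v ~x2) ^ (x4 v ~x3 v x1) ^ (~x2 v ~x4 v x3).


A Horn clause has at most one positive literal.
Clause 1: 3 positive lit(s) -> not Horn
Clause 2: 1 positive lit(s) -> Horn
Clause 3: 1 positive lit(s) -> Horn
Clause 4: 1 positive lit(s) -> Horn
Clause 5: 1 positive lit(s) -> Horn
Clause 6: 2 positive lit(s) -> not Horn
Clause 7: 1 positive lit(s) -> Horn
Total Horn clauses = 5.

5


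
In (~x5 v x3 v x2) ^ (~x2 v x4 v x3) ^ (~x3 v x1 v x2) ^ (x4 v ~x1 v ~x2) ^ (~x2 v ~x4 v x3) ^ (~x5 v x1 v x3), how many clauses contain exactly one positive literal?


A definite clause has exactly one positive literal.
Clause 1: 2 positive -> not definite
Clause 2: 2 positive -> not definite
Clause 3: 2 positive -> not definite
Clause 4: 1 positive -> definite
Clause 5: 1 positive -> definite
Clause 6: 2 positive -> not definite
Definite clause count = 2.

2


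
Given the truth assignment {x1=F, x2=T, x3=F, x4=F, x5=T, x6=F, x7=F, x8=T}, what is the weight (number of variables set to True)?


The weight is the number of variables assigned True.
True variables: x2, x5, x8.
Weight = 3.

3


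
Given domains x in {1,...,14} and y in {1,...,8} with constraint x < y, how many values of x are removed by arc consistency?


For the constraint x < y, x needs a supporting value in y's domain.
x can be at most 7 (one less than y's maximum).
Valid x values from domain: 7 out of 14.
Pruned = 14 - 7 = 7.

7


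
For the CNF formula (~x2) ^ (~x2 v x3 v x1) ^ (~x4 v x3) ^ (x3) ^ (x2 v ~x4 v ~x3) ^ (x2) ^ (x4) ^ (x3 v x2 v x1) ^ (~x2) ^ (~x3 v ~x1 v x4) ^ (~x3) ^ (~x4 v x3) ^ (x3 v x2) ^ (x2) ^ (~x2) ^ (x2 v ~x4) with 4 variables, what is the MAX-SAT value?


Enumerate all 16 truth assignments.
For each, count how many of the 16 clauses are satisfied.
The formula is not fully satisfiable, so the maximum is below 16.
Maximum simultaneously satisfiable clauses = 12.

12


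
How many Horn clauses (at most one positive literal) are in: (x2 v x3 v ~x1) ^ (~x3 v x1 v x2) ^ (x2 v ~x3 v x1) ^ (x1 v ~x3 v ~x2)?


A Horn clause has at most one positive literal.
Clause 1: 2 positive lit(s) -> not Horn
Clause 2: 2 positive lit(s) -> not Horn
Clause 3: 2 positive lit(s) -> not Horn
Clause 4: 1 positive lit(s) -> Horn
Total Horn clauses = 1.

1


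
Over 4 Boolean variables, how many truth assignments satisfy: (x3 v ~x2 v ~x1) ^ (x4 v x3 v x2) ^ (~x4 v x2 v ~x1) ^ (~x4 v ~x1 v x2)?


Enumerate all 16 truth assignments over 4 variables.
Test each against every clause.
Satisfying assignments found: 10.

10


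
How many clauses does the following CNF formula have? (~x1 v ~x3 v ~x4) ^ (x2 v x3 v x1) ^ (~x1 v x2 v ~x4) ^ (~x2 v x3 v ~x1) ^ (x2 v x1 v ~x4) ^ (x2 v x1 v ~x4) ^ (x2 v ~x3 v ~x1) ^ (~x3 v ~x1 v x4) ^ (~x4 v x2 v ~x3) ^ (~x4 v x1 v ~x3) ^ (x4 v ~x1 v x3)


Each group enclosed in parentheses joined by ^ is one clause.
Counting the conjuncts: 11 clauses.

11


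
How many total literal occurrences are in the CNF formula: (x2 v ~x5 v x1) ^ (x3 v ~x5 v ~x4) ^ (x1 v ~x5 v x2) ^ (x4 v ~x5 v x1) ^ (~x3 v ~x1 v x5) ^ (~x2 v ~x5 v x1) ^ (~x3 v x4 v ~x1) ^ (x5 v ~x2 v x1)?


Clause lengths: 3, 3, 3, 3, 3, 3, 3, 3.
Sum = 3 + 3 + 3 + 3 + 3 + 3 + 3 + 3 = 24.

24


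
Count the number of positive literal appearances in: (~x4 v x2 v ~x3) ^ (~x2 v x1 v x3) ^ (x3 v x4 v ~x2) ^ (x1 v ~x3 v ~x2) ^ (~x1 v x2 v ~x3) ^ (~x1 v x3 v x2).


Scan each clause for unnegated literals.
Clause 1: 1 positive; Clause 2: 2 positive; Clause 3: 2 positive; Clause 4: 1 positive; Clause 5: 1 positive; Clause 6: 2 positive.
Total positive literal occurrences = 9.

9


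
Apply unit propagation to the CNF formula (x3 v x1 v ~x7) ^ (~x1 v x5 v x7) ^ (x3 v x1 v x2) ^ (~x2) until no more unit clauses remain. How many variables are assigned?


Unit propagation repeatedly assigns the literal in any unit clause, then simplifies.
Assignments in order: x2 = F.
No further unit clauses remain.
Total variables assigned = 1.

1


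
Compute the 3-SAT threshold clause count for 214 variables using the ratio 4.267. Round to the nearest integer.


The 3-SAT phase transition occurs at approximately 4.267 clauses per variable.
m = 4.267 * 214 = 913.138.
Rounded to nearest integer: 913.

913


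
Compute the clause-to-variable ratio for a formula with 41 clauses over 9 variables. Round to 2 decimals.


Clause-to-variable ratio = clauses / variables.
41 / 9 = 4.56.

4.56


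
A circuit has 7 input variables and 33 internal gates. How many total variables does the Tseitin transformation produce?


The Tseitin transformation introduces one auxiliary variable per gate.
Total variables = inputs + gates = 7 + 33 = 40.

40


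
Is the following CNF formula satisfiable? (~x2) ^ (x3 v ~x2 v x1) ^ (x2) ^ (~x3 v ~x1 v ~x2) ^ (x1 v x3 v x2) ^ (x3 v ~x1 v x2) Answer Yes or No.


Check all 8 possible truth assignments.
Number of satisfying assignments found: 0.
The formula is unsatisfiable.

No


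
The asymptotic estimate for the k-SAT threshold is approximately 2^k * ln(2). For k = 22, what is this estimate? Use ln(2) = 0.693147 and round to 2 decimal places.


Using the asymptotic formula: threshold ~ 2^k * ln(2).
2^22 = 4194304.
4194304 * 0.693147 = 2907269.23.

2907269.23


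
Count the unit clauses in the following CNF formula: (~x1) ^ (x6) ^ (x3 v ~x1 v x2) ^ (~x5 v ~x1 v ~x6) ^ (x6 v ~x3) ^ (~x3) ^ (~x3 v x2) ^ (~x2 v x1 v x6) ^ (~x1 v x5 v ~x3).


A unit clause contains exactly one literal.
Unit clauses found: (~x1), (x6), (~x3).
Count = 3.

3


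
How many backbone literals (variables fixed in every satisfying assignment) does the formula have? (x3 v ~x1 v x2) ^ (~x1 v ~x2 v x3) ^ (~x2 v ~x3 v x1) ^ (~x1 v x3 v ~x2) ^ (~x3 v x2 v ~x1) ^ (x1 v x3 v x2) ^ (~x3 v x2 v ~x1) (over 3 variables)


Find all satisfying assignments: 3 model(s).
Check which variables have the same value in every model.
No variable is fixed across all models.
Backbone size = 0.

0


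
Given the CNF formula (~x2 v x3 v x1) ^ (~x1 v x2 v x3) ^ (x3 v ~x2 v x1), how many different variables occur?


Identify each distinct variable in the formula.
Variables found: x1, x2, x3.
Total distinct variables = 3.

3


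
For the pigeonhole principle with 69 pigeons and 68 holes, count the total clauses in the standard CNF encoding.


The PHP encoding has two parts:
1) At-least-one-hole clauses: 69 (one per pigeon, each with 68 literals).
2) At-most-one-pigeon-per-hole clauses: 68 holes * C(69,2) = 68 * 2346 = 159528.
Total clauses = 69 + 159528 = 159597.

159597


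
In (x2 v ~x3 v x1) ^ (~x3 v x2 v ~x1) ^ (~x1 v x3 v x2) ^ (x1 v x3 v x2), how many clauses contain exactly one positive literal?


A definite clause has exactly one positive literal.
Clause 1: 2 positive -> not definite
Clause 2: 1 positive -> definite
Clause 3: 2 positive -> not definite
Clause 4: 3 positive -> not definite
Definite clause count = 1.

1


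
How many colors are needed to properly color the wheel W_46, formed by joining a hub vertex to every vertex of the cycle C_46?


W_46 consists of the cycle C_46 together with a hub vertex adjacent to every cycle vertex.
The cycle C_46 needs 2 colors (even cycle -> 2).
The hub is adjacent to every cycle vertex, so it must receive a new color distinct from all of them.
Chromatic number = 2 + 1 = 3.

3


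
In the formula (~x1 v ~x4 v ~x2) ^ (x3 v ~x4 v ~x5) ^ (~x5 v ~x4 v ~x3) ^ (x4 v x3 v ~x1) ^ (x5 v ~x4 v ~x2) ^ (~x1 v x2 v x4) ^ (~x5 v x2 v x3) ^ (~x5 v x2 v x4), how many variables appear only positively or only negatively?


A pure literal appears in only one polarity across all clauses.
Pure literals: x1 (negative only).
Count = 1.

1


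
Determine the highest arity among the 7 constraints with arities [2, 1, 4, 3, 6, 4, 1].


The arities are: 2, 1, 4, 3, 6, 4, 1.
Scan for the maximum value.
Maximum arity = 6.

6


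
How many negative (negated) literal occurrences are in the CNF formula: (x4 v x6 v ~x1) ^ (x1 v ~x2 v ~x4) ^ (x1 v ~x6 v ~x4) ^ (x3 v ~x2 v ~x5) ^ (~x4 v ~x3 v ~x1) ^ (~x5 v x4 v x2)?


Scan each clause for negated literals.
Clause 1: 1 negative; Clause 2: 2 negative; Clause 3: 2 negative; Clause 4: 2 negative; Clause 5: 3 negative; Clause 6: 1 negative.
Total negative literal occurrences = 11.

11


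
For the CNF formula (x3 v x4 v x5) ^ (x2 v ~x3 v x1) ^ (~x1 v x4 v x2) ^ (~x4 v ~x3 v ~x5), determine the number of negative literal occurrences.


Scan each clause for negated literals.
Clause 1: 0 negative; Clause 2: 1 negative; Clause 3: 1 negative; Clause 4: 3 negative.
Total negative literal occurrences = 5.

5


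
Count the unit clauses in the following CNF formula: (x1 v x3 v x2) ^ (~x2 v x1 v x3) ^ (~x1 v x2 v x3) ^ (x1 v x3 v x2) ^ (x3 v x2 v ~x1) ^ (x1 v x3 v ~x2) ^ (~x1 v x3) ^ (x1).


A unit clause contains exactly one literal.
Unit clauses found: (x1).
Count = 1.

1


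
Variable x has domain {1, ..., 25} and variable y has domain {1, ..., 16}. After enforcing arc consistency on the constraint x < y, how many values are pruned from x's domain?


For the constraint x < y, x needs a supporting value in y's domain.
x can be at most 15 (one less than y's maximum).
Valid x values from domain: 15 out of 25.
Pruned = 25 - 15 = 10.

10


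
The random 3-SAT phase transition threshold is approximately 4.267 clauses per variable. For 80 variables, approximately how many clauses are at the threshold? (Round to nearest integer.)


The 3-SAT phase transition occurs at approximately 4.267 clauses per variable.
m = 4.267 * 80 = 341.36.
Rounded to nearest integer: 341.

341


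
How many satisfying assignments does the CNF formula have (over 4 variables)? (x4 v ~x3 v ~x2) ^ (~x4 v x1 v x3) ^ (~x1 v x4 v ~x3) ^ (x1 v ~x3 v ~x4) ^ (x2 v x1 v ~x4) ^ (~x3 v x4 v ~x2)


Enumerate all 16 truth assignments over 4 variables.
Test each against every clause.
Satisfying assignments found: 9.

9


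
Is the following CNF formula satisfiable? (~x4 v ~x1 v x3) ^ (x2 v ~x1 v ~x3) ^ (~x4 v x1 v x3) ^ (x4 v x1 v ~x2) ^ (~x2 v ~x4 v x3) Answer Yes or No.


Check all 16 possible truth assignments.
Number of satisfying assignments found: 8.
The formula is satisfiable.

Yes


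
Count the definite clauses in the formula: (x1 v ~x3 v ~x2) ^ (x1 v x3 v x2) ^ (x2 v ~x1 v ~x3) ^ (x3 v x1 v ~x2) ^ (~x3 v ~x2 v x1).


A definite clause has exactly one positive literal.
Clause 1: 1 positive -> definite
Clause 2: 3 positive -> not definite
Clause 3: 1 positive -> definite
Clause 4: 2 positive -> not definite
Clause 5: 1 positive -> definite
Definite clause count = 3.

3


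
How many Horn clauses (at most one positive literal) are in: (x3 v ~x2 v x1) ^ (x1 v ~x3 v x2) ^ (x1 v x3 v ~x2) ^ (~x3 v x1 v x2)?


A Horn clause has at most one positive literal.
Clause 1: 2 positive lit(s) -> not Horn
Clause 2: 2 positive lit(s) -> not Horn
Clause 3: 2 positive lit(s) -> not Horn
Clause 4: 2 positive lit(s) -> not Horn
Total Horn clauses = 0.

0


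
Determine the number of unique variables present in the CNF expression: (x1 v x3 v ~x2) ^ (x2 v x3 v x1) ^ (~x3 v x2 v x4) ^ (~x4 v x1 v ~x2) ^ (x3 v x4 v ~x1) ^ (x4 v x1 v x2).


Identify each distinct variable in the formula.
Variables found: x1, x2, x3, x4.
Total distinct variables = 4.

4


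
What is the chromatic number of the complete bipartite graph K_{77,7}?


K_{77,7} is bipartite by definition: the two parts are independent sets, with every edge crossing between them.
Color all vertices in one part with color 1 and all vertices in the other part with color 2.
Since the graph has at least one edge, one color does not suffice.
Chromatic number = 2.

2


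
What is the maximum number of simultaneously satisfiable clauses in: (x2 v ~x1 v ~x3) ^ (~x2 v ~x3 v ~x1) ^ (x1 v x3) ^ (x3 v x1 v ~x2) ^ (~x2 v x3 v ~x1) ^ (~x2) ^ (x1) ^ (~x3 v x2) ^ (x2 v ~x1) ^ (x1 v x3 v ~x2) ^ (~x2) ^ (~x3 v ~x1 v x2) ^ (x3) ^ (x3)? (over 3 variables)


Enumerate all 8 truth assignments.
For each, count how many of the 14 clauses are satisfied.
The formula is not fully satisfiable, so the maximum is below 14.
Maximum simultaneously satisfiable clauses = 12.

12


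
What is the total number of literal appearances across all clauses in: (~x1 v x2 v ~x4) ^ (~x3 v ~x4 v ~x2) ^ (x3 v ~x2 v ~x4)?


Clause lengths: 3, 3, 3.
Sum = 3 + 3 + 3 = 9.

9


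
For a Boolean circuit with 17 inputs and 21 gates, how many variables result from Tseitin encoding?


The Tseitin transformation introduces one auxiliary variable per gate.
Total variables = inputs + gates = 17 + 21 = 38.

38


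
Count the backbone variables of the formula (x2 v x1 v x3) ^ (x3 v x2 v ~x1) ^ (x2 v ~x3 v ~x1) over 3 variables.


Find all satisfying assignments: 5 model(s).
Check which variables have the same value in every model.
No variable is fixed across all models.
Backbone size = 0.

0


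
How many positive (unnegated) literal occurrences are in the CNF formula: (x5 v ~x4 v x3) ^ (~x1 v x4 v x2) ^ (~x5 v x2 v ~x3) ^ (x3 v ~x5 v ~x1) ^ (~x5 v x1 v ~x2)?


Scan each clause for unnegated literals.
Clause 1: 2 positive; Clause 2: 2 positive; Clause 3: 1 positive; Clause 4: 1 positive; Clause 5: 1 positive.
Total positive literal occurrences = 7.

7


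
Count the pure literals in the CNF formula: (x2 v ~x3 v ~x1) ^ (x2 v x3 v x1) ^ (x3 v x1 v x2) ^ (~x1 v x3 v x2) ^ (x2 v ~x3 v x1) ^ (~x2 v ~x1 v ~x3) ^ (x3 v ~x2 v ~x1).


A pure literal appears in only one polarity across all clauses.
No pure literals found.
Count = 0.

0


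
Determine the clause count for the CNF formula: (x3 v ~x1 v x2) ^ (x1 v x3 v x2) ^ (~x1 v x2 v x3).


Each group enclosed in parentheses joined by ^ is one clause.
Counting the conjuncts: 3 clauses.

3


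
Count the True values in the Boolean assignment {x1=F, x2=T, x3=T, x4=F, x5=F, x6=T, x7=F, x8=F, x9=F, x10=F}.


The weight is the number of variables assigned True.
True variables: x2, x3, x6.
Weight = 3.

3


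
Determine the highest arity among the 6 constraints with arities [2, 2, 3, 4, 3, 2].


The arities are: 2, 2, 3, 4, 3, 2.
Scan for the maximum value.
Maximum arity = 4.

4
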